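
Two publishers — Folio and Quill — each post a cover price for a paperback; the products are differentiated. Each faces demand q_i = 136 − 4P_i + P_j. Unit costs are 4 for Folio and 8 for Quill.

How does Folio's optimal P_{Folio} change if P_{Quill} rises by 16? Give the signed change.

Folio's profit: π = (P_{Folio} − 4)(136 − 4P_{Folio} + P_{Quill}).
∂π/∂P_{Folio} = 152 − 8P_{Folio} + P_{Quill} = 0 ⇒ P_{Folio} = 19 + 0.125P_{Quill}.
The reaction-function slope is 0.125, so a 16-unit rise in P_{Quill} moves P_{Folio} by 0.125 × 16 = 2. Folio's best response rises — the actions are strategic complements.

2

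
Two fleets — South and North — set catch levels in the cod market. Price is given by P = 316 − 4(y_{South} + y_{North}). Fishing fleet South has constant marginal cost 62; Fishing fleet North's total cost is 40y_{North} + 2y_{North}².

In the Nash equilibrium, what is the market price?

Fishing fleet South's profit: π = y_{South}(316 − 4(y_{South} + y_{North})) − 62y_{South}.
∂π/∂y_{South} = 254 − 8y_{South} − 4y_{North} = 0, so y_{South} = 31.75 − 0.5y_{North}.
For North: ∂π/∂y_{North} = 276 − 12y_{North} − 4y_{South} = 0 ⇒ y_{North} = 23 − (1/3)y_{South}.
Substituting the second reaction function into the first: y_{South} = 31.75 − 0.5(23 − (1/3)y_{South}), which gives (5/6)y_{South} = 20.25 ⇒ y_{South} = 24.3.
Then y_{North} = 23 − (1/3)·24.3 = 14.9.
Equilibrium price: P = 316 − 4·39.2 = 159.2.

159.2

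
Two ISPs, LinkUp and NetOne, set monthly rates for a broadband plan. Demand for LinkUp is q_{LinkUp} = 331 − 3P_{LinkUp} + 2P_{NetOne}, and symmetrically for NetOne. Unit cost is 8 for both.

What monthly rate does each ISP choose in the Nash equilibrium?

LinkUp's profit: π = (P_{LinkUp} − 8)(331 − 3P_{LinkUp} + 2P_{NetOne}).
∂π/∂P_{LinkUp} = 355 − 6P_{LinkUp} + 2P_{NetOne} = 0 ⇒ P_{LinkUp} = 355/6 + (1/3)P_{NetOne}.
The game is symmetric, so in equilibrium P_{NetOne} = P_{LinkUp}: the reaction function gives (2/3)P_{LinkUp} = 355/6, hence P_{LinkUp} = 88.75.

88.75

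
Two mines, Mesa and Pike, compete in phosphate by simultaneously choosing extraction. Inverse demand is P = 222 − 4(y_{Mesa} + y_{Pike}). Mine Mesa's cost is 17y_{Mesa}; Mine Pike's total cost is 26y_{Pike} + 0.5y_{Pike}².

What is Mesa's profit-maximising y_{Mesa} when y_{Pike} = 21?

Mine Mesa's profit: π = y_{Mesa}(222 − 4(y_{Mesa} + y_{Pike})) − 17y_{Mesa}.
∂π/∂y_{Mesa} = 205 − 8y_{Mesa} − 4y_{Pike} = 0, so y_{Mesa} = 25.625 − 0.5y_{Pike}.
At y_{Pike} = 21: y_{Mesa} = 25.625 − 0.5·21 = 15.125.

15.125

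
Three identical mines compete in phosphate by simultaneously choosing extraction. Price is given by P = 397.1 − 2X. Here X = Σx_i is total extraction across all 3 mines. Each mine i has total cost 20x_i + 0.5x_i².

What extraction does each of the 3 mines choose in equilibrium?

41.9

A representative mine's profit is π_i = x_i(397.1 − 2X) − 20x_i − 0.5x_i², with X = x_i + Σ_{j≠i} x_j.
First-order condition: 377.1 − 5x_i − 2Σ_{j≠i} x_j = 0.
Imposing symmetry (x_j = x for all j) turns Σ_{j≠i} x_j into 2x, so 377.1 = 9x and x = 41.9.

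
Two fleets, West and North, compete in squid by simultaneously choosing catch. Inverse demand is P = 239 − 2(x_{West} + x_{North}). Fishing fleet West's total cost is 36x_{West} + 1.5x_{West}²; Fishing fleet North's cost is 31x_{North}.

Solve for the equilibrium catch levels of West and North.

Fishing fleet West's profit: π = x_{West}(239 − 2(x_{West} + x_{North})) − 36x_{West} − 1.5x_{West}².
∂π/∂x_{West} = 203 − 7x_{West} − 2x_{North} = 0, so x_{West} = 29 − (2/7)x_{North}.
For North: ∂π/∂x_{North} = 208 − 4x_{North} − 2x_{West} = 0 ⇒ x_{North} = 52 − 0.5x_{West}.
Plugging x_{North} into West's best response: x_{West} = 29 − (2/7)(52 − 0.5x_{West}) ⇒ (6/7)x_{West} = 99/7, so x_{West} = 16.5.
Then x_{North} = 52 − 0.5·16.5 = 43.75.

16.5, 43.75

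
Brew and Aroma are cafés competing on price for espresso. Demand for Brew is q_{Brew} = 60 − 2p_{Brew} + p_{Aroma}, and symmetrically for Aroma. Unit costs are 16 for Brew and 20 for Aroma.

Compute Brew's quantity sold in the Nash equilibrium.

30.4

Brew's profit: π = (p_{Brew} − 16)(60 − 2p_{Brew} + p_{Aroma}).
∂π/∂p_{Brew} = 92 − 4p_{Brew} + p_{Aroma} = 0 ⇒ p_{Brew} = 23 + 0.25p_{Aroma}.
Similarly p_{Aroma} = 25 + 0.25p_{Brew}.
Solving the two reaction functions simultaneously: (1 − (0.25)(0.25))p_{Brew} = 23 + 0.25·25, so 0.9375p_{Brew} = 29.25 and p_{Brew} = 31.2.
Then p_{Aroma} = 25 + 0.25·31.2 = 32.8.
q_{Brew} = 60 − 2·31.2 + 32.8 = 30.4.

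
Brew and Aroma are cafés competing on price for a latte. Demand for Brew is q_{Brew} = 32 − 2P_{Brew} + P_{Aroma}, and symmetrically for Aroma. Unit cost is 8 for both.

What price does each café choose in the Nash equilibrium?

16

Brew's profit: π = (P_{Brew} − 8)(32 − 2P_{Brew} + P_{Aroma}).
∂π/∂P_{Brew} = 48 − 4P_{Brew} + P_{Aroma} = 0 ⇒ P_{Brew} = 12 + 0.25P_{Aroma}.
Setting P_{Brew} = P_{Aroma} in the reaction function: P_{Brew} = 12 + 0.25P_{Brew}, so P_{Brew} = 12 / 0.75 = 16.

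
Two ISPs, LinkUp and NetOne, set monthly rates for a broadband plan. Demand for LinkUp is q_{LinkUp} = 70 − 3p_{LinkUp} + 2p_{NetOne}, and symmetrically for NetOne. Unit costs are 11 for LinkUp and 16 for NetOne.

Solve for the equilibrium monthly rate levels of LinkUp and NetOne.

LinkUp's profit: π = (p_{LinkUp} − 11)(70 − 3p_{LinkUp} + 2p_{NetOne}).
∂π/∂p_{LinkUp} = 103 − 6p_{LinkUp} + 2p_{NetOne} = 0 ⇒ p_{LinkUp} = 103/6 + (1/3)p_{NetOne}.
Similarly p_{NetOne} = 59/3 + (1/3)p_{LinkUp}.
Solving the two reaction functions simultaneously: (1 − (1/3)(1/3))p_{LinkUp} = 103/6 + (1/3)·(59/3), so (8/9)p_{LinkUp} = 427/18 and p_{LinkUp} = 26.6875.
Then p_{NetOne} = 59/3 + (1/3)·26.6875 = 28.5625.

26.6875, 28.5625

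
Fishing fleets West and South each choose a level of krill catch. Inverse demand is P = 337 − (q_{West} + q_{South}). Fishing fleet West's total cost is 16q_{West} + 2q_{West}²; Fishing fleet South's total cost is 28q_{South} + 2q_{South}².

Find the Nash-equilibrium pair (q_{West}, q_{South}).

46.2, 43.8

Fishing fleet West's profit: π = q_{West}(337 − (q_{West} + q_{South})) − 16q_{West} − 2q_{West}².
∂π/∂q_{West} = 321 − 6q_{West} − q_{South} = 0, so q_{West} = 53.5 − (1/6)q_{South}.
By the same steps for South: q_{South} = 51.5 − (1/6)q_{West}.
Plugging q_{South} into West's best response: q_{West} = 53.5 − (1/6)(51.5 − (1/6)q_{West}) ⇒ (35/36)q_{West} = 539/12, so q_{West} = 46.2.
Then q_{South} = 51.5 − (1/6)·46.2 = 43.8.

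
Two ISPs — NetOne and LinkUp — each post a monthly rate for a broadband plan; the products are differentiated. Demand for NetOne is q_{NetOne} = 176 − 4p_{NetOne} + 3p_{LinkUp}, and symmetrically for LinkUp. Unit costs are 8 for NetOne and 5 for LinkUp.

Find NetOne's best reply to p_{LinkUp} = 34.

38.75

NetOne's profit: π = (p_{NetOne} − 8)(176 − 4p_{NetOne} + 3p_{LinkUp}).
∂π/∂p_{NetOne} = 208 − 8p_{NetOne} + 3p_{LinkUp} = 0 ⇒ p_{NetOne} = 26 + 0.375p_{LinkUp}.
At p_{LinkUp} = 34: p_{NetOne} = 26 + 0.375·34 = 38.75.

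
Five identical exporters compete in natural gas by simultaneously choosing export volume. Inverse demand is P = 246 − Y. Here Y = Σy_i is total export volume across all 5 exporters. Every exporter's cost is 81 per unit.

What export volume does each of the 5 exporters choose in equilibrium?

27.5

A representative exporter's profit is π_i = y_i(246 − Y) − 81y_i, with Y = y_i + Σ_{j≠i} y_j.
First-order condition: 165 − 2y_i − Σ_{j≠i} y_j = 0.
Imposing symmetry (y_j = y for all j) turns Σ_{j≠i} y_j into 4y, so 165 = 6y and y = 27.5.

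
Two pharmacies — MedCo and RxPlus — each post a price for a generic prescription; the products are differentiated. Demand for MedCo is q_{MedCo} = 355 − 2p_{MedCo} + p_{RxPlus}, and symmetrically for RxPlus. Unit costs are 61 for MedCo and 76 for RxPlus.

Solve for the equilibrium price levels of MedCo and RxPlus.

MedCo's profit: π = (p_{MedCo} − 61)(355 − 2p_{MedCo} + p_{RxPlus}).
∂π/∂p_{MedCo} = 477 − 4p_{MedCo} + p_{RxPlus} = 0 ⇒ p_{MedCo} = 119.25 + 0.25p_{RxPlus}.
Similarly p_{RxPlus} = 126.75 + 0.25p_{MedCo}.
Solving the two reaction functions simultaneously: (1 − (0.25)(0.25))p_{MedCo} = 119.25 + 0.25·126.75, so 0.9375p_{MedCo} = 150.9375 and p_{MedCo} = 161.
Then p_{RxPlus} = 126.75 + 0.25·161 = 167.

161, 167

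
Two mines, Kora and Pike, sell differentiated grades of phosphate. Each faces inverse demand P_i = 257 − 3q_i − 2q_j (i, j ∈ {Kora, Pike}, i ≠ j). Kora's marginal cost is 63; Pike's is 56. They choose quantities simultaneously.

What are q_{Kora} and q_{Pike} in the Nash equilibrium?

23.8125, 25.5625

Mine Kora's profit: π = q_{Kora}(257 − 3q_{Kora} − 2q_{Pike}) − 63q_{Kora}.
∂π/∂q_{Kora} = 194 − 6q_{Kora} − 2q_{Pike} = 0 ⇒ q_{Kora} = 97/3 − (1/3)q_{Pike}.
Similarly q_{Pike} = 33.5 − (1/3)q_{Kora}.
Solving the two reaction functions simultaneously: (1 − (−1/3)(−1/3))q_{Kora} = 97/3 − (1/3)·33.5, so (8/9)q_{Kora} = 127/6 and q_{Kora} = 23.8125.
Then q_{Pike} = 33.5 − (1/3)·23.8125 = 25.5625.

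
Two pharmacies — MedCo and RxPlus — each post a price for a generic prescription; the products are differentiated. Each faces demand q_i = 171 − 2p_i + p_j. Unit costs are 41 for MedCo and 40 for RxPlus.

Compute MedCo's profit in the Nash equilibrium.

3732.48

MedCo's profit: π = (p_{MedCo} − 41)(171 − 2p_{MedCo} + p_{RxPlus}).
∂π/∂p_{MedCo} = 253 − 4p_{MedCo} + p_{RxPlus} = 0 ⇒ p_{MedCo} = 63.25 + 0.25p_{RxPlus}.
Similarly p_{RxPlus} = 62.75 + 0.25p_{MedCo}.
Plugging p_{RxPlus} into MedCo's best response: p_{MedCo} = 63.25 + 0.25(62.75 + 0.25p_{MedCo}) ⇒ 0.9375p_{MedCo} = 78.9375, so p_{MedCo} = 84.2.
Then p_{RxPlus} = 62.75 + 0.25·84.2 = 83.8.
q_{MedCo} = 171 − 2·84.2 + 83.8 = 86.4.
Profit = (84.2 − 41)·86.4 = 3732.48.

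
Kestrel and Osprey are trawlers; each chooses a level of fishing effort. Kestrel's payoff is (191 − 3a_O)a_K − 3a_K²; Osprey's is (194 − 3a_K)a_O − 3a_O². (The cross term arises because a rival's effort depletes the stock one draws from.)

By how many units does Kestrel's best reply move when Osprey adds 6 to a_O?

-3

Expanding Kestrel's payoff: 191a_K − 3a_Oa_K − 3a_K².
∂π/∂a_K = 191 − 3a_O − 6a_K = 0, so a_K = 191/6 − 0.5a_O.
The reaction-function slope is −0.5, so a 6-unit rise in a_O moves a_K by −0.5 × 6 = −3. Kestrel's best response falls — the actions are strategic substitutes.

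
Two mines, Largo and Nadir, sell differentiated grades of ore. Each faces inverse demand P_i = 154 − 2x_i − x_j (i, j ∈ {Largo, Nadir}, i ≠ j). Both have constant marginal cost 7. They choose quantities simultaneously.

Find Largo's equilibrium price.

Mine Largo's profit: π = x_{Largo}(154 − 2x_{Largo} − x_{Nadir}) − 7x_{Largo}.
∂π/∂x_{Largo} = 147 − 4x_{Largo} − x_{Nadir} = 0 ⇒ x_{Largo} = 36.75 − 0.25x_{Nadir}.
By symmetry x_{Nadir} = x_{Largo}; substituting into the reaction function, 1.25x_{Largo} = 36.75 and x_{Largo} = 29.4.
P_{Largo} = 154 − 2·29.4 − 29.4 = 65.8.

65.8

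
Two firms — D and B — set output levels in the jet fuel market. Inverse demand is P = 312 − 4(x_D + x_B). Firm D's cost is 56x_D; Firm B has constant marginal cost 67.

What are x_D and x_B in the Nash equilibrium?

Firm D's profit: π = x_D(312 − 4(x_D + x_B)) − 56x_D.
∂π/∂x_D = 256 − 8x_D − 4x_B = 0, so x_D = 32 − 0.5x_B.
By the same steps for B: x_B = 30.625 − 0.5x_D.
Plugging x_B into D's best response: x_D = 32 − 0.5(30.625 − 0.5x_D) ⇒ 0.75x_D = 16.6875, so x_D = 22.25.
Then x_B = 30.625 − 0.5·22.25 = 19.5.

22.25, 19.5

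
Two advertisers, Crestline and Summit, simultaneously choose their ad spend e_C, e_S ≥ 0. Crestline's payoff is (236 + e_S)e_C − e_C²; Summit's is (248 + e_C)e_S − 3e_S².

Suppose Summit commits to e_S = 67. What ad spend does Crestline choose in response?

151.5

Expanding Crestline's payoff: 236e_C + e_Se_C − e_C².
∂π/∂e_C = 236 + e_S − 2e_C = 0, so e_C = 118 + 0.5e_S.
At e_S = 67: e_C = 118 + 0.5·67 = 151.5.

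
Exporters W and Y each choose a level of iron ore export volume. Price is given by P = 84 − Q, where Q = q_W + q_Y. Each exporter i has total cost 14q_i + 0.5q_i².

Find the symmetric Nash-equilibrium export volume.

17.5

Exporter W's profit: π = q_W(84 − (q_W + q_Y)) − 14q_W − 0.5q_W².
∂π/∂q_W = 70 − 3q_W − q_Y = 0, so q_W = 70/3 − (1/3)q_Y.
The game is symmetric, so in equilibrium q_Y = q_W: the reaction function gives (4/3)q_W = 70/3, hence q_W = 17.5.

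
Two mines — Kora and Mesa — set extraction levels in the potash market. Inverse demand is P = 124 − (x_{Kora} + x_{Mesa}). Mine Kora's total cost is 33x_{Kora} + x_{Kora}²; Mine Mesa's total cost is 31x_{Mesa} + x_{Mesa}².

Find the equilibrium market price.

87.2

Mine Kora's profit: π = x_{Kora}(124 − (x_{Kora} + x_{Mesa})) − 33x_{Kora} − x_{Kora}².
∂π/∂x_{Kora} = 91 − 4x_{Kora} − x_{Mesa} = 0, so x_{Kora} = 22.75 − 0.25x_{Mesa}.
By the same steps for Mesa: x_{Mesa} = 23.25 − 0.25x_{Kora}.
Substituting the second reaction function into the first: x_{Kora} = 22.75 − 0.25(23.25 − 0.25x_{Kora}), which gives 0.9375x_{Kora} = 16.9375 ⇒ x_{Kora} = 271/15.
Then x_{Mesa} = 23.25 − 0.25·(271/15) = 281/15.
Equilibrium price: P = 124 − 36.8 = 87.2.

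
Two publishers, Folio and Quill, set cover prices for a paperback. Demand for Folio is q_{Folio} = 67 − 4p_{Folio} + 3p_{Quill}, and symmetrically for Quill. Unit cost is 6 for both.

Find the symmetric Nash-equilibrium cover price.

Folio's profit: π = (p_{Folio} − 6)(67 − 4p_{Folio} + 3p_{Quill}).
∂π/∂p_{Folio} = 91 − 8p_{Folio} + 3p_{Quill} = 0 ⇒ p_{Folio} = 11.375 + 0.375p_{Quill}.
The game is symmetric, so in equilibrium p_{Quill} = p_{Folio}: the reaction function gives 0.625p_{Folio} = 11.375, hence p_{Folio} = 18.2.

18.2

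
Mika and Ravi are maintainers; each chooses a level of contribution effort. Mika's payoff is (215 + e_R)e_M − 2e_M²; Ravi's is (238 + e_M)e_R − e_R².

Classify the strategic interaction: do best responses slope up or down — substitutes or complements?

strategic complements

Expanding Mika's payoff: 215e_M + e_Re_M − 2e_M².
∂π/∂e_M = 215 + e_R − 4e_M = 0, so e_M = 53.75 + 0.25e_R.
The best-response slope de_M/de_R = 0.25 > 0: the reaction function is upward-sloping, so the choices are strategic complements.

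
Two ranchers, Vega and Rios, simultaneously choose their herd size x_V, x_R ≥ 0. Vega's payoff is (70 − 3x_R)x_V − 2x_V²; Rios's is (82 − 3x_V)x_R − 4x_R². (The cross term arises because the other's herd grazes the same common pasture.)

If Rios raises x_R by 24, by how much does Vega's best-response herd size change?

Expanding Vega's payoff: 70x_V − 3x_Rx_V − 2x_V².
∂π/∂x_V = 70 − 3x_R − 4x_V = 0, so x_V = 17.5 − 0.75x_R.
The reaction-function slope is −0.75, so a 24-unit rise in x_R moves x_V by −0.75 × 24 = −18. Vega's best response falls — the actions are strategic substitutes.

-18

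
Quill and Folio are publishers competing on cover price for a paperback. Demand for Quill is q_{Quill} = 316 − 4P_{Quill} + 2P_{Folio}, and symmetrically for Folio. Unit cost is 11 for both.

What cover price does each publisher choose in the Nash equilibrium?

Quill's profit: π = (P_{Quill} − 11)(316 − 4P_{Quill} + 2P_{Folio}).
∂π/∂P_{Quill} = 360 − 8P_{Quill} + 2P_{Folio} = 0 ⇒ P_{Quill} = 45 + 0.25P_{Folio}.
By symmetry P_{Folio} = P_{Quill}; substituting into the reaction function, 0.75P_{Quill} = 45 and P_{Quill} = 60.

60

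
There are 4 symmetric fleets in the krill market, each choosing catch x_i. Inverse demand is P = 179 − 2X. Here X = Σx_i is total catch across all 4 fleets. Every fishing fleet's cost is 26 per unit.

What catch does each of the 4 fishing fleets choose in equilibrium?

15.3

A representative fishing fleet's profit is π_i = x_i(179 − 2X) − 26x_i, with X = x_i + Σ_{j≠i} x_j.
First-order condition: 153 − 4x_i − 2Σ_{j≠i} x_j = 0.
Imposing symmetry (x_j = x for all j) turns Σ_{j≠i} x_j into 3x, so 153 = 10x and x = 15.3.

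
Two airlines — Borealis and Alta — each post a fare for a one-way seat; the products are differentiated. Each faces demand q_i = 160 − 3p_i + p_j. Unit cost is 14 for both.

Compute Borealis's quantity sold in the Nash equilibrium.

Borealis's profit: π = (p_{Borealis} − 14)(160 − 3p_{Borealis} + p_{Alta}).
∂π/∂p_{Borealis} = 202 − 6p_{Borealis} + p_{Alta} = 0 ⇒ p_{Borealis} = 101/3 + (1/6)p_{Alta}.
By symmetry p_{Alta} = p_{Borealis}; substituting into the reaction function, (5/6)p_{Borealis} = 101/3 and p_{Borealis} = 40.4.
q_{Borealis} = 160 − 3·40.4 + 40.4 = 79.2.

79.2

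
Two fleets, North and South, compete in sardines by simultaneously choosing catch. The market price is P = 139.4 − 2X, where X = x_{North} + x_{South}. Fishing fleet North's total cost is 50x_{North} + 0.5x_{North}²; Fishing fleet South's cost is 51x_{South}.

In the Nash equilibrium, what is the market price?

Fishing fleet North's profit: π = x_{North}(139.4 − 2(x_{North} + x_{South})) − 50x_{North} − 0.5x_{North}².
∂π/∂x_{North} = 89.4 − 5x_{North} − 2x_{South} = 0, so x_{North} = 17.88 − 0.4x_{South}.
For South: ∂π/∂x_{South} = 88.4 − 4x_{South} − 2x_{North} = 0 ⇒ x_{South} = 22.1 − 0.5x_{North}.
Solving the two reaction functions simultaneously: (1 − (−0.4)(−0.5))x_{North} = 17.88 − 0.4·22.1, so 0.8x_{North} = 9.04 and x_{North} = 11.3.
Then x_{South} = 22.1 − 0.5·11.3 = 16.45.
Equilibrium price: P = 139.4 − 2·27.75 = 83.9.

83.9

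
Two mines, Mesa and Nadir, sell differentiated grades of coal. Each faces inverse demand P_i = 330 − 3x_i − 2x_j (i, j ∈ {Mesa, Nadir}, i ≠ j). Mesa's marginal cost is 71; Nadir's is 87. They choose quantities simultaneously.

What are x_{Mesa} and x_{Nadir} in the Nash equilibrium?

Mine Mesa's profit: π = x_{Mesa}(330 − 3x_{Mesa} − 2x_{Nadir}) − 71x_{Mesa}.
∂π/∂x_{Mesa} = 259 − 6x_{Mesa} − 2x_{Nadir} = 0 ⇒ x_{Mesa} = 259/6 − (1/3)x_{Nadir}.
Similarly x_{Nadir} = 40.5 − (1/3)x_{Mesa}.
Substituting the second reaction function into the first: x_{Mesa} = 259/6 − (1/3)(40.5 − (1/3)x_{Mesa}), which gives (8/9)x_{Mesa} = 89/3 ⇒ x_{Mesa} = 33.375.
Then x_{Nadir} = 40.5 − (1/3)·33.375 = 29.375.

33.375, 29.375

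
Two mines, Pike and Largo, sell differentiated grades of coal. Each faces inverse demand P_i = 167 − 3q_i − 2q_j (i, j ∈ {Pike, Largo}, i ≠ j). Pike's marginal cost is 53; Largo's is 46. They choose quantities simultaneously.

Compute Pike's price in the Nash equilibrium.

94.4375

Mine Pike's profit: π = q_{Pike}(167 − 3q_{Pike} − 2q_{Largo}) − 53q_{Pike}.
∂π/∂q_{Pike} = 114 − 6q_{Pike} − 2q_{Largo} = 0 ⇒ q_{Pike} = 19 − (1/3)q_{Largo}.
Similarly q_{Largo} = 121/6 − (1/3)q_{Pike}.
Plugging q_{Largo} into Pike's best response: q_{Pike} = 19 − (1/3)(121/6 − (1/3)q_{Pike}) ⇒ (8/9)q_{Pike} = 221/18, so q_{Pike} = 13.8125.
Then q_{Largo} = 121/6 − (1/3)·13.8125 = 15.5625.
P_{Pike} = 167 − 3·13.8125 − 2·15.5625 = 94.4375.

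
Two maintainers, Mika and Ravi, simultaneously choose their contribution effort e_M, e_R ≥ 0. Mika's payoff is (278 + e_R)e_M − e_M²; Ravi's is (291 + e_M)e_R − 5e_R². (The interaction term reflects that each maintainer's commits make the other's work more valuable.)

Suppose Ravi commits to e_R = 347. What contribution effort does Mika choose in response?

312.5

Expanding Mika's payoff: 278e_M + e_Re_M − e_M².
∂π/∂e_M = 278 + e_R − 2e_M = 0, so e_M = 139 + 0.5e_R.
At e_R = 347: e_M = 139 + 0.5·347 = 312.5.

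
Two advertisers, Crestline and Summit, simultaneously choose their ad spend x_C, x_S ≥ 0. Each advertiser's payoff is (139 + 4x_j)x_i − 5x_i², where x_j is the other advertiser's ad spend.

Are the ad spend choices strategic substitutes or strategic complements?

strategic complements

Crestline's payoff is (139 + 4x_S)x_C − 5x_C².
∂π/∂x_C = 139 + 4x_S − 10x_C = 0, so x_C = 13.9 + 0.4x_S.
The best-response slope dx_C/dx_S = 0.4 > 0: the reaction function is upward-sloping, so the choices are strategic complements.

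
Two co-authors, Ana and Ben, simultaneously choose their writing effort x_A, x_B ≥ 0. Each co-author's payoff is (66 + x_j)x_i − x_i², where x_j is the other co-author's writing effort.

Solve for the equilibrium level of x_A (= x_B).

66

Ana's payoff is (66 + x_B)x_A − x_A².
∂π/∂x_A = 66 + x_B − 2x_A = 0, so x_A = 33 + 0.5x_B.
By symmetry x_B = x_A; substituting into the reaction function, 0.5x_A = 33 and x_A = 66.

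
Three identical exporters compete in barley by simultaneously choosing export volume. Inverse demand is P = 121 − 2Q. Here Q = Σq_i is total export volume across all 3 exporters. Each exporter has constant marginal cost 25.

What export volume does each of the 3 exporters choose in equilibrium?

A representative exporter's profit is π_i = q_i(121 − 2Q) − 25q_i, with Q = q_i + Σ_{j≠i} q_j.
First-order condition: 96 − 4q_i − 2Σ_{j≠i} q_j = 0.
Imposing symmetry (q_j = q for all j) turns Σ_{j≠i} q_j into 2q, so 96 = 8q and q = 12.

12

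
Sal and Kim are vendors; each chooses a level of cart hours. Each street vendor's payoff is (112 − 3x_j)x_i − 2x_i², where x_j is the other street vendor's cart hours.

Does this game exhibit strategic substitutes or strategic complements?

Sal's payoff is (112 − 3x_K)x_S − 2x_S².
∂π/∂x_S = 112 − 3x_K − 4x_S = 0, so x_S = 28 − 0.75x_K.
The best-response slope dx_S/dx_K = −0.75 < 0: the reaction function is downward-sloping, so the choices are strategic substitutes.

strategic substitutes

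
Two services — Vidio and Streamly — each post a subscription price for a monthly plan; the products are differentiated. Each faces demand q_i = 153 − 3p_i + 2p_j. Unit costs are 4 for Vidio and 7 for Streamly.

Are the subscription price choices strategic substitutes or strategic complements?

strategic complements

Vidio's profit: π = (p_{Vidio} − 4)(153 − 3p_{Vidio} + 2p_{Streamly}).
∂π/∂p_{Vidio} = 165 − 6p_{Vidio} + 2p_{Streamly} = 0 ⇒ p_{Vidio} = 27.5 + (1/3)p_{Streamly}.
The best-response slope dp_{Vidio}/dp_{Streamly} = 1/3 > 0: the reaction function is upward-sloping, so the choices are strategic complements.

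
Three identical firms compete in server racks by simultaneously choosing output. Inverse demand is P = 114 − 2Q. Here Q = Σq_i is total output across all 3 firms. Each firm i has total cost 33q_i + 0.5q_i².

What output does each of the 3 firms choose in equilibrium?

9

A representative firm's profit is π_i = q_i(114 − 2Q) − 33q_i − 0.5q_i², with Q = q_i + Σ_{j≠i} q_j.
First-order condition: 81 − 5q_i − 2Σ_{j≠i} q_j = 0.
Imposing symmetry (q_j = q for all j) turns Σ_{j≠i} q_j into 2q, so 81 = 9q and q = 9.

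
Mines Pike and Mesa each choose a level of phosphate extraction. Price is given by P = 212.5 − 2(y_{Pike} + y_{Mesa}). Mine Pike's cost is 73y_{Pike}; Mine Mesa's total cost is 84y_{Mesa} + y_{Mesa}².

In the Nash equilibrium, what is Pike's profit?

1682

Mine Pike's profit: π = y_{Pike}(212.5 − 2(y_{Pike} + y_{Mesa})) − 73y_{Pike}.
∂π/∂y_{Pike} = 139.5 − 4y_{Pike} − 2y_{Mesa} = 0, so y_{Pike} = 34.875 − 0.5y_{Mesa}.
For Mesa: ∂π/∂y_{Mesa} = 128.5 − 6y_{Mesa} − 2y_{Pike} = 0 ⇒ y_{Mesa} = 257/12 − (1/3)y_{Pike}.
Solving the two reaction functions simultaneously: (1 − (−0.5)(−1/3))y_{Pike} = 34.875 − 0.5·(257/12), so (5/6)y_{Pike} = 145/6 and y_{Pike} = 29.
Then y_{Mesa} = 257/12 − (1/3)·29 = 11.75.
Price P = 212.5 − 2·40.75 = 131.
Pike's profit: (131 − 73)·29 = 1682.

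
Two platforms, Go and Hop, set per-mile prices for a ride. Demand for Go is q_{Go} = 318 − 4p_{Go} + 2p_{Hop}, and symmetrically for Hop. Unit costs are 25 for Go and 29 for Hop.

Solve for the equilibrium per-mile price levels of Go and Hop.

Go's profit: π = (p_{Go} − 25)(318 − 4p_{Go} + 2p_{Hop}).
∂π/∂p_{Go} = 418 − 8p_{Go} + 2p_{Hop} = 0 ⇒ p_{Go} = 52.25 + 0.25p_{Hop}.
Similarly p_{Hop} = 54.25 + 0.25p_{Go}.
Substituting the second reaction function into the first: p_{Go} = 52.25 + 0.25(54.25 + 0.25p_{Go}), which gives 0.9375p_{Go} = 65.8125 ⇒ p_{Go} = 70.2.
Then p_{Hop} = 54.25 + 0.25·70.2 = 71.8.

70.2, 71.8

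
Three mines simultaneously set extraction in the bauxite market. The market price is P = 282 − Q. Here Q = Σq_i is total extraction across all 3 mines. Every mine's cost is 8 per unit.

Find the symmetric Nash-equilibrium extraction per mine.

A representative mine's profit is π_i = q_i(282 − Q) − 8q_i, with Q = q_i + Σ_{j≠i} q_j.
First-order condition: 274 − 2q_i − Σ_{j≠i} q_j = 0.
In a symmetric equilibrium every mine chooses the same q, so Σ_{j≠i} q_j = 2q. The condition becomes 274 − 4q = 0, giving q = 274/4 = 68.5.

68.5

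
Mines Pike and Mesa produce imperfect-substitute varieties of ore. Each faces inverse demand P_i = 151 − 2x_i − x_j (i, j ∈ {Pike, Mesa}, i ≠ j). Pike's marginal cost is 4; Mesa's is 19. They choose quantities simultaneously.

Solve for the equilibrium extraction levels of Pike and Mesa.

Mine Pike's profit: π = x_{Pike}(151 − 2x_{Pike} − x_{Mesa}) − 4x_{Pike}.
∂π/∂x_{Pike} = 147 − 4x_{Pike} − x_{Mesa} = 0 ⇒ x_{Pike} = 36.75 − 0.25x_{Mesa}.
Similarly x_{Mesa} = 33 − 0.25x_{Pike}.
Substituting the second reaction function into the first: x_{Pike} = 36.75 − 0.25(33 − 0.25x_{Pike}), which gives 0.9375x_{Pike} = 28.5 ⇒ x_{Pike} = 30.4.
Then x_{Mesa} = 33 − 0.25·30.4 = 25.4.

30.4, 25.4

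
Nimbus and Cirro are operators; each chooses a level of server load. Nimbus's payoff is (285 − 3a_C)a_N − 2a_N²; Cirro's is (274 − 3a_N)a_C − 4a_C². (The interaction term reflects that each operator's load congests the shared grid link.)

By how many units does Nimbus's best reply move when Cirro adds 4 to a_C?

-3

Expanding Nimbus's payoff: 285a_N − 3a_Ca_N − 2a_N².
∂π/∂a_N = 285 − 3a_C − 4a_N = 0, so a_N = 71.25 − 0.75a_C.
The reaction-function slope is −0.75, so a 4-unit rise in a_C moves a_N by −0.75 × 4 = −3. Nimbus's best response falls — the actions are strategic substitutes.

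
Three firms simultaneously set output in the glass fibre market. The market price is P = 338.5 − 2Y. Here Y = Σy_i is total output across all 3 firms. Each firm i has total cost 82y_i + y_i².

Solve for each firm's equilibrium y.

25.65

A representative firm's profit is π_i = y_i(338.5 − 2Y) − 82y_i − y_i², with Y = y_i + Σ_{j≠i} y_j.
First-order condition: 256.5 − 6y_i − 2Σ_{j≠i} y_j = 0.
Imposing symmetry (y_j = y for all j) turns Σ_{j≠i} y_j into 2y, so 256.5 = 10y and y = 25.65.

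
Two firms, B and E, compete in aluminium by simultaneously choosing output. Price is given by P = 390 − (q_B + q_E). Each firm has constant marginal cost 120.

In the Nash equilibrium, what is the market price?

210

Firm B's profit: π = q_B(390 − (q_B + q_E)) − 120q_B.
∂π/∂q_B = 270 − 2q_B − q_E = 0, so q_B = 135 − 0.5q_E.
Setting q_B = q_E in the reaction function: q_B = 135 − 0.5q_B, so q_B = 135 / 1.5 = 90.
Equilibrium price: P = 390 − 180 = 210.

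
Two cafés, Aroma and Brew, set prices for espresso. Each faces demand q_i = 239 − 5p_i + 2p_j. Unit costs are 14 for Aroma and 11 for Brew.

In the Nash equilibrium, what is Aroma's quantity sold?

121.5625

Aroma's profit: π = (p_{Aroma} − 14)(239 − 5p_{Aroma} + 2p_{Brew}).
∂π/∂p_{Aroma} = 309 − 10p_{Aroma} + 2p_{Brew} = 0 ⇒ p_{Aroma} = 30.9 + 0.2p_{Brew}.
Similarly p_{Brew} = 29.4 + 0.2p_{Aroma}.
Solving the two reaction functions simultaneously: (1 − (0.2)(0.2))p_{Aroma} = 30.9 + 0.2·29.4, so 0.96p_{Aroma} = 36.78 and p_{Aroma} = 38.3125.
Then p_{Brew} = 29.4 + 0.2·38.3125 = 37.0625.
q_{Aroma} = 239 − 5·38.3125 + 2·37.0625 = 121.5625.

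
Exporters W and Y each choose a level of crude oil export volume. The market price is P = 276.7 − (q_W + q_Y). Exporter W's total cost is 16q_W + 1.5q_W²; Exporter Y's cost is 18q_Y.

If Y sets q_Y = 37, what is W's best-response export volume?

Exporter W's profit: π = q_W(276.7 − (q_W + q_Y)) − 16q_W − 1.5q_W².
∂π/∂q_W = 260.7 − 5q_W − q_Y = 0, so q_W = 52.14 − 0.2q_Y.
At q_Y = 37: q_W = 52.14 − 0.2·37 = 44.74.

44.74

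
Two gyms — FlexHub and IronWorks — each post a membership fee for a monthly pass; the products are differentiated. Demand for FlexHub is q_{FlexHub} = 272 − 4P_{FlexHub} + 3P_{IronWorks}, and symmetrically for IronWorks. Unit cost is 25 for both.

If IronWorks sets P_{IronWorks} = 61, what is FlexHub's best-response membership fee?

69.375

FlexHub's profit: π = (P_{FlexHub} − 25)(272 − 4P_{FlexHub} + 3P_{IronWorks}).
∂π/∂P_{FlexHub} = 372 − 8P_{FlexHub} + 3P_{IronWorks} = 0 ⇒ P_{FlexHub} = 46.5 + 0.375P_{IronWorks}.
At P_{IronWorks} = 61: P_{FlexHub} = 46.5 + 0.375·61 = 69.375.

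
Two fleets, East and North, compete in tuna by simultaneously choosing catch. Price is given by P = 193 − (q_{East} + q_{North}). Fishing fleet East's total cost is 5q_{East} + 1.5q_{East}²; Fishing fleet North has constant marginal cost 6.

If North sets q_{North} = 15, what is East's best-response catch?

Fishing fleet East's profit: π = q_{East}(193 − (q_{East} + q_{North})) − 5q_{East} − 1.5q_{East}².
∂π/∂q_{East} = 188 − 5q_{East} − q_{North} = 0, so q_{East} = 37.6 − 0.2q_{North}.
At q_{North} = 15: q_{East} = 37.6 − 0.2·15 = 34.6.

34.6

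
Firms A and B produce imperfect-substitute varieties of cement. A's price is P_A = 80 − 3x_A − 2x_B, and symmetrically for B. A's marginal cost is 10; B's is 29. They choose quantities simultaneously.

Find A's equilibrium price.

39.8125

Firm A's profit: π = x_A(80 − 3x_A − 2x_B) − 10x_A.
∂π/∂x_A = 70 − 6x_A − 2x_B = 0 ⇒ x_A = 35/3 − (1/3)x_B.
Similarly x_B = 8.5 − (1/3)x_A.
Substituting the second reaction function into the first: x_A = 35/3 − (1/3)(8.5 − (1/3)x_A), which gives (8/9)x_A = 53/6 ⇒ x_A = 9.9375.
Then x_B = 8.5 − (1/3)·9.9375 = 5.1875.
P_A = 80 − 3·9.9375 − 2·5.1875 = 39.8125.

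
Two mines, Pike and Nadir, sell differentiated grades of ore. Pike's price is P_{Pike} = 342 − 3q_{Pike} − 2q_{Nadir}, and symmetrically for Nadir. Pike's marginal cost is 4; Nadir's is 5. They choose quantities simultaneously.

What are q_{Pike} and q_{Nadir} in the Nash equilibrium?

Mine Pike's profit: π = q_{Pike}(342 − 3q_{Pike} − 2q_{Nadir}) − 4q_{Pike}.
∂π/∂q_{Pike} = 338 − 6q_{Pike} − 2q_{Nadir} = 0 ⇒ q_{Pike} = 169/3 − (1/3)q_{Nadir}.
Similarly q_{Nadir} = 337/6 − (1/3)q_{Pike}.
Substituting the second reaction function into the first: q_{Pike} = 169/3 − (1/3)(337/6 − (1/3)q_{Pike}), which gives (8/9)q_{Pike} = 677/18 ⇒ q_{Pike} = 42.3125.
Then q_{Nadir} = 337/6 − (1/3)·42.3125 = 42.0625.

42.3125, 42.0625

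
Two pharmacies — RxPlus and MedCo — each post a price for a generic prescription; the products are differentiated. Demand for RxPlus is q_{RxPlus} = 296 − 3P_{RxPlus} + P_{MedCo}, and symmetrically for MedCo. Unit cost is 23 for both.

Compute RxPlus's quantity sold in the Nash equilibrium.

RxPlus's profit: π = (P_{RxPlus} − 23)(296 − 3P_{RxPlus} + P_{MedCo}).
∂π/∂P_{RxPlus} = 365 − 6P_{RxPlus} + P_{MedCo} = 0 ⇒ P_{RxPlus} = 365/6 + (1/6)P_{MedCo}.
The game is symmetric, so in equilibrium P_{MedCo} = P_{RxPlus}: the reaction function gives (5/6)P_{RxPlus} = 365/6, hence P_{RxPlus} = 73.
q_{RxPlus} = 296 − 3·73 + 73 = 150.

150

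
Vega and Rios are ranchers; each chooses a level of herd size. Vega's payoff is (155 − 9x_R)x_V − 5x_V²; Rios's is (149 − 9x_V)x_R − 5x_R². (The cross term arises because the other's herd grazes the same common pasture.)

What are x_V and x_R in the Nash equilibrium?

Expanding Vega's payoff: 155x_V − 9x_Rx_V − 5x_V².
∂π/∂x_V = 155 − 9x_R − 10x_V = 0, so x_V = 15.5 − 0.9x_R.
Likewise for Rios: x_R = 14.9 − 0.9x_V.
Solving the two reaction functions simultaneously: (1 − (−0.9)(−0.9))x_V = 15.5 − 0.9·14.9, so 0.19x_V = 2.09 and x_V = 11.
Then x_R = 14.9 − 0.9·11 = 5.

11, 5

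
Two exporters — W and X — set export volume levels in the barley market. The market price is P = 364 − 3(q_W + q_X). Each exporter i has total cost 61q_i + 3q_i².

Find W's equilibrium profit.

Exporter W's profit: π = q_W(364 − 3(q_W + q_X)) − 61q_W − 3q_W².
∂π/∂q_W = 303 − 12q_W − 3q_X = 0, so q_W = 25.25 − 0.25q_X.
Setting q_W = q_X in the reaction function: q_W = 25.25 − 0.25q_W, so q_W = 25.25 / 1.25 = 20.2.
Price P = 364 − 3·40.4 = 242.8.
W's profit: (242.8 − 61)·20.2 − 3(20.2)² = 2448.24.

2448.24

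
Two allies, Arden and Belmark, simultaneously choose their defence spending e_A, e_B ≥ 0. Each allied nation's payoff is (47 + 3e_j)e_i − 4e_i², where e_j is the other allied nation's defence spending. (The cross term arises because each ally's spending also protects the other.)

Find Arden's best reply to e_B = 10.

9.625

Arden's payoff is (47 + 3e_B)e_A − 4e_A².
∂π/∂e_A = 47 + 3e_B − 8e_A = 0, so e_A = 5.875 + 0.375e_B.
At e_B = 10: e_A = 5.875 + 0.375·10 = 9.625.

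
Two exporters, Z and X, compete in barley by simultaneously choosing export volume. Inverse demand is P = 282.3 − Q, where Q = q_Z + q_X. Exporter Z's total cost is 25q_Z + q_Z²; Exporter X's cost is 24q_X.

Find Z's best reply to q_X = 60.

49.325

Exporter Z's profit: π = q_Z(282.3 − (q_Z + q_X)) − 25q_Z − q_Z².
∂π/∂q_Z = 257.3 − 4q_Z − q_X = 0, so q_Z = 64.325 − 0.25q_X.
At q_X = 60: q_Z = 64.325 − 0.25·60 = 49.325.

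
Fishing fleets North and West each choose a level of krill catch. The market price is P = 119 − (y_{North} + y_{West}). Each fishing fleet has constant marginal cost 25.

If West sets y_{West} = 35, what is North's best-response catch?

29.5

Fishing fleet North's profit: π = y_{North}(119 − (y_{North} + y_{West})) − 25y_{North}.
∂π/∂y_{North} = 94 − 2y_{North} − y_{West} = 0, so y_{North} = 47 − 0.5y_{West}.
At y_{West} = 35: y_{North} = 47 − 0.5·35 = 29.5.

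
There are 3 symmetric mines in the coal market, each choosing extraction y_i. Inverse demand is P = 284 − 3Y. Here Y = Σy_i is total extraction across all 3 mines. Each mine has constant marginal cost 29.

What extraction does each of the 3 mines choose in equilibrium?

21.25

A representative mine's profit is π_i = y_i(284 − 3Y) − 29y_i, with Y = y_i + Σ_{j≠i} y_j.
First-order condition: 255 − 6y_i − 3Σ_{j≠i} y_j = 0.
Imposing symmetry (y_j = y for all j) turns Σ_{j≠i} y_j into 2y, so 255 = 12y and y = 21.25.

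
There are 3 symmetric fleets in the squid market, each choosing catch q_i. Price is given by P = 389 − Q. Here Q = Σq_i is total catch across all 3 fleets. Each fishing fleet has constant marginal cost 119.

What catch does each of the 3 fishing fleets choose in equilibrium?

67.5

A representative fishing fleet's profit is π_i = q_i(389 − Q) − 119q_i, with Q = q_i + Σ_{j≠i} q_j.
First-order condition: 270 − 2q_i − Σ_{j≠i} q_j = 0.
In a symmetric equilibrium every fishing fleet chooses the same q, so Σ_{j≠i} q_j = 2q. The condition becomes 270 − 4q = 0, giving q = 270/4 = 67.5.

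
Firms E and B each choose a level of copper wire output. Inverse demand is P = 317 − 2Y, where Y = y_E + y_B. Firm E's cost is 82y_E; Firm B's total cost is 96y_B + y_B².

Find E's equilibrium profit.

Firm E's profit: π = y_E(317 − 2(y_E + y_B)) − 82y_E.
∂π/∂y_E = 235 − 4y_E − 2y_B = 0, so y_E = 58.75 − 0.5y_B.
For B: ∂π/∂y_B = 221 − 6y_B − 2y_E = 0 ⇒ y_B = 221/6 − (1/3)y_E.
Substituting the second reaction function into the first: y_E = 58.75 − 0.5(221/6 − (1/3)y_E), which gives (5/6)y_E = 121/3 ⇒ y_E = 48.4.
Then y_B = 221/6 − (1/3)·48.4 = 20.7.
Price P = 317 − 2·69.1 = 178.8.
E's profit: (178.8 − 82)·48.4 = 4685.12.

4685.12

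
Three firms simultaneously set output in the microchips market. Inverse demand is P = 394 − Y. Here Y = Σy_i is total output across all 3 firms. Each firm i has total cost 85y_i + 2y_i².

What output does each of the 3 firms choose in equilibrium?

38.625

A representative firm's profit is π_i = y_i(394 − Y) − 85y_i − 2y_i², with Y = y_i + Σ_{j≠i} y_j.
First-order condition: 309 − 6y_i − Σ_{j≠i} y_j = 0.
In a symmetric equilibrium every firm chooses the same y, so Σ_{j≠i} y_j = 2y. The condition becomes 309 − 8y = 0, giving y = 309/8 = 38.625.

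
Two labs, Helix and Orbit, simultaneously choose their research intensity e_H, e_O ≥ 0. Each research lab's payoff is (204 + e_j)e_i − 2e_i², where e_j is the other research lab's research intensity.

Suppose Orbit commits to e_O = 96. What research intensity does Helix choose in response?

75

Helix's payoff is (204 + e_O)e_H − 2e_H².
∂π/∂e_H = 204 + e_O − 4e_H = 0, so e_H = 51 + 0.25e_O.
At e_O = 96: e_H = 51 + 0.25·96 = 75.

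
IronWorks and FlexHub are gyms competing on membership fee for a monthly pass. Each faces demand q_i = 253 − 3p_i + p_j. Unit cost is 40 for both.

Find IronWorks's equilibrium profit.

IronWorks's profit: π = (p_{IronWorks} − 40)(253 − 3p_{IronWorks} + p_{FlexHub}).
∂π/∂p_{IronWorks} = 373 − 6p_{IronWorks} + p_{FlexHub} = 0 ⇒ p_{IronWorks} = 373/6 + (1/6)p_{FlexHub}.
Setting p_{IronWorks} = p_{FlexHub} in the reaction function: p_{IronWorks} = 373/6 + (1/6)p_{IronWorks}, so p_{IronWorks} = (373/6) / (5/6) = 74.6.
q_{IronWorks} = 253 − 3·74.6 + 74.6 = 103.8.
Profit = (74.6 − 40)·103.8 = 3591.48.

3591.48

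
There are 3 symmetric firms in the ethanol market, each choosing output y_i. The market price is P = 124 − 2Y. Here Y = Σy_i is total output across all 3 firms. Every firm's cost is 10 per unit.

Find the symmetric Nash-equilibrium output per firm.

14.25

A representative firm's profit is π_i = y_i(124 − 2Y) − 10y_i, with Y = y_i + Σ_{j≠i} y_j.
First-order condition: 114 − 4y_i − 2Σ_{j≠i} y_j = 0.
In a symmetric equilibrium every firm chooses the same y, so Σ_{j≠i} y_j = 2y. The condition becomes 114 − 8y = 0, giving y = 114/8 = 14.25.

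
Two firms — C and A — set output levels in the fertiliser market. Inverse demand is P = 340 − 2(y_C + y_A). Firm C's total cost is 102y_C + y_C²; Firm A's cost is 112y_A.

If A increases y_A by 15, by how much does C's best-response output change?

-5

Firm C's profit: π = y_C(340 − 2(y_C + y_A)) − 102y_C − y_C².
∂π/∂y_C = 238 − 6y_C − 2y_A = 0, so y_C = 119/3 − (1/3)y_A.
The reaction-function slope is −1/3, so a 15-unit rise in y_A moves y_C by −1/3 × 15 = −5. C's best response falls — the actions are strategic substitutes.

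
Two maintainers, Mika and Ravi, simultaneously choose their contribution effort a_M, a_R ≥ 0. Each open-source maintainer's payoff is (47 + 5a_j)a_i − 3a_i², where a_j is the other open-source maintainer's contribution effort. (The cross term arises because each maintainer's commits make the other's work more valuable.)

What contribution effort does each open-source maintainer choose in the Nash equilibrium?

Mika's payoff is (47 + 5a_R)a_M − 3a_M².
∂π/∂a_M = 47 + 5a_R − 6a_M = 0, so a_M = 47/6 + (5/6)a_R.
Setting a_M = a_R in the reaction function: a_M = 47/6 + (5/6)a_M, so a_M = (47/6) / (1/6) = 47.

47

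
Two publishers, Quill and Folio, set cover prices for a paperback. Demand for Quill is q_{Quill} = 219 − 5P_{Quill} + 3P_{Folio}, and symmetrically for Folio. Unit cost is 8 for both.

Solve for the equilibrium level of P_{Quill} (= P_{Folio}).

37

Quill's profit: π = (P_{Quill} − 8)(219 − 5P_{Quill} + 3P_{Folio}).
∂π/∂P_{Quill} = 259 − 10P_{Quill} + 3P_{Folio} = 0 ⇒ P_{Quill} = 25.9 + 0.3P_{Folio}.
The game is symmetric, so in equilibrium P_{Folio} = P_{Quill}: the reaction function gives 0.7P_{Quill} = 25.9, hence P_{Quill} = 37.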